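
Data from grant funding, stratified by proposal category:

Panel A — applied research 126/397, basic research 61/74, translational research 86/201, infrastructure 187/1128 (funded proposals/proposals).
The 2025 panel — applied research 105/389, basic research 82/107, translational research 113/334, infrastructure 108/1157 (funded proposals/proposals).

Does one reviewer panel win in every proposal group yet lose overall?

Applied research: Panel A 126/397 = 31.7%, the 2025 panel 105/389 = 27.0% → Panel A
Basic research: Panel A 61/74 = 82.4%, the 2025 panel 82/107 = 76.6% → Panel A
Translational research: Panel A 86/201 = 42.8%, the 2025 panel 113/334 = 33.8% → Panel A
Infrastructure: Panel A 187/1128 = 16.6%, the 2025 panel 108/1157 = 9.3% → Panel A
Overall: Panel A 460/1800 = 25.6%, the 2025 panel 408/1987 = 20.5% → Panel A
Panel A wins overall and in every proposal group — no reversal.

No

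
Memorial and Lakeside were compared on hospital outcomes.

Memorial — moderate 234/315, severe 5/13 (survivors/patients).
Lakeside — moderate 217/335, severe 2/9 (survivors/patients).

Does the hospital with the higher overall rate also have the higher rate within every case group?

Moderate: Memorial 234/315 = 74.3%, Lakeside 217/335 = 64.8% → Memorial
Severe: Memorial 5/13 = 38.5%, Lakeside 2/9 = 22.2% → Memorial
Overall: Memorial 239/328 = 72.9%, Lakeside 219/344 = 63.7% → Memorial
Memorial wins overall and in every case group — no reversal.

Yes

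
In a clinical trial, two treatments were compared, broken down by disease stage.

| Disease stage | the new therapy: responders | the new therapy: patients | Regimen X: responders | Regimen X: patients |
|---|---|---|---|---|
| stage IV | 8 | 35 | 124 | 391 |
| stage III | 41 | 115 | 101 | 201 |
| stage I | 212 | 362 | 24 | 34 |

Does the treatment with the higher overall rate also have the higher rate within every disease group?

No

Stage IV: the new therapy 8/35 = 22.9%, Regimen X 124/391 = 31.7% → Regimen X
Stage III: the new therapy 41/115 = 35.7%, Regimen X 101/201 = 50.2% → Regimen X
Stage I: the new therapy 212/362 = 58.6%, Regimen X 24/34 = 70.6% → Regimen X
Overall: the new therapy 261/512 = 51.0%, Regimen X 249/626 = 39.8% → the new therapy
Regimen X wins each disease group but the new therapy wins overall — the comparison reverses. Regimen X's patients skew toward stage IV, which has a lower base rate.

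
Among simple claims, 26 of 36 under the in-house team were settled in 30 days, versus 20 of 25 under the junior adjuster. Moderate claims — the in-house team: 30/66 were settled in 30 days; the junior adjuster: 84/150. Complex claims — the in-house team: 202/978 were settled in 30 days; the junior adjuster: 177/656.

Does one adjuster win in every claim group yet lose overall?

Simple: the in-house team 26/36 = 72.2%, the junior adjuster 20/25 = 80.0% → the junior adjuster
Moderate: the in-house team 30/66 = 45.5%, the junior adjuster 84/150 = 56.0% → the junior adjuster
Complex: the in-house team 202/978 = 20.7%, the junior adjuster 177/656 = 27.0% → the junior adjuster
Overall: the in-house team 258/1080 = 23.9%, the junior adjuster 281/831 = 33.8% → the junior adjuster
The junior adjuster wins overall and in every claim group — no reversal.

No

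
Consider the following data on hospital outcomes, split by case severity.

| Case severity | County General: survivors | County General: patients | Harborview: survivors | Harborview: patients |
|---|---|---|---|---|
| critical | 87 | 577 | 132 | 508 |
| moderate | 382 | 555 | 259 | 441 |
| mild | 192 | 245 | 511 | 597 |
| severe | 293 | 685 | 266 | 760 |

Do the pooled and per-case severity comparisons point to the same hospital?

Critical: County General 87/577 = 15.1%, Harborview 132/508 = 26.0% → Harborview
Moderate: County General 382/555 = 68.8%, Harborview 259/441 = 58.7% → County General
Mild: County General 192/245 = 78.4%, Harborview 511/597 = 85.6% → Harborview
Severe: County General 293/685 = 42.8%, Harborview 266/760 = 35.0% → County General
Overall: County General 954/2062 = 46.3%, Harborview 1168/2306 = 50.7% → Harborview
Neither sweeps: County General wins 2 of 4 groups, Harborview wins 2. Harborview wins overall but not every group — no Simpson reversal.

No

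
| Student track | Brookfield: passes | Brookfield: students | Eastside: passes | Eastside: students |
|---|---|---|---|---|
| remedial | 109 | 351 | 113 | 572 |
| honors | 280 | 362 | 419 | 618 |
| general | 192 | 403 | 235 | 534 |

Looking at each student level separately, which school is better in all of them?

Brookfield

Remedial: Brookfield 109/351 = 31.1%, Eastside 113/572 = 19.8% → Brookfield
Honors: Brookfield 280/362 = 77.3%, Eastside 419/618 = 67.8% → Brookfield
General: Brookfield 192/403 = 47.6%, Eastside 235/534 = 44.0% → Brookfield
Brookfield has the higher rate in all 3 groups.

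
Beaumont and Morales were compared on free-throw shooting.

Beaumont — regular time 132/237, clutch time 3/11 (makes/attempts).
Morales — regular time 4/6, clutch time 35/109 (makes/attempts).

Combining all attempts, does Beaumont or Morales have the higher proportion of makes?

Regular time: Beaumont 132/237 = 55.7%, Morales 4/6 = 66.7% → Morales
Clutch time: Beaumont 3/11 = 27.3%, Morales 35/109 = 32.1% → Morales
Overall: Beaumont 135/248 = 54.4%, Morales 39/115 = 33.9% → Beaumont
(Morales wins every game group but Beaumont wins overall — Morales's attempts skew toward the low-rate clutch time group.)

Beaumont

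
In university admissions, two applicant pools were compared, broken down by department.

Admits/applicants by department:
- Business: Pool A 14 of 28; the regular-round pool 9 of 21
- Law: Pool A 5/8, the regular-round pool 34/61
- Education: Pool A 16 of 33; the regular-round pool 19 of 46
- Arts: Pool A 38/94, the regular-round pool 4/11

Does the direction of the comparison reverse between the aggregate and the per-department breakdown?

Yes

Business: Pool A 14/28 = 50.0%, the regular-round pool 9/21 = 42.9% → Pool A
Law: Pool A 5/8 = 62.5%, the regular-round pool 34/61 = 55.7% → Pool A
Education: Pool A 16/33 = 48.5%, the regular-round pool 19/46 = 41.3% → Pool A
Arts: Pool A 38/94 = 40.4%, the regular-round pool 4/11 = 36.4% → Pool A
Overall: Pool A 73/163 = 44.8%, the regular-round pool 66/139 = 47.5% → the regular-round pool
Pool A wins each department group but the regular-round pool wins overall — the comparison reverses. Pool A's applicants skew toward Arts, which has a lower base rate.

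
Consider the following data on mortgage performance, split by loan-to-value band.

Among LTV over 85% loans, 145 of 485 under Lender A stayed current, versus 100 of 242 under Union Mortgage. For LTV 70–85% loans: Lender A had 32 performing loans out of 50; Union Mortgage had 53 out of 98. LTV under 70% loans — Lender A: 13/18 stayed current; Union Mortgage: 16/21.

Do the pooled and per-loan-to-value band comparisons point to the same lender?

No

LTV over 85%: Lender A 145/485 = 29.9%, Union Mortgage 100/242 = 41.3% → Union Mortgage
LTV 70–85%: Lender A 32/50 = 64.0%, Union Mortgage 53/98 = 54.1% → Lender A
LTV under 70%: Lender A 13/18 = 72.2%, Union Mortgage 16/21 = 76.2% → Union Mortgage
Overall: Lender A 190/553 = 34.4%, Union Mortgage 169/361 = 46.8% → Union Mortgage
Neither sweeps: Lender A wins 1 of 3 groups, Union Mortgage wins 2. Union Mortgage wins overall but not every group — no Simpson reversal.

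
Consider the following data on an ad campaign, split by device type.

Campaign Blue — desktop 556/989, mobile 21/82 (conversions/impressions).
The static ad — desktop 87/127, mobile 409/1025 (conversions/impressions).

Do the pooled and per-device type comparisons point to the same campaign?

No

Desktop: Campaign Blue 556/989 = 56.2%, the static ad 87/127 = 68.5% → the static ad
Mobile: Campaign Blue 21/82 = 25.6%, the static ad 409/1025 = 39.9% → the static ad
Overall: Campaign Blue 577/1071 = 53.9%, the static ad 496/1152 = 43.1% → Campaign Blue
The static ad wins each device group but Campaign Blue wins overall — the comparison reverses. The static ad's impressions skew toward mobile, which has a lower base rate.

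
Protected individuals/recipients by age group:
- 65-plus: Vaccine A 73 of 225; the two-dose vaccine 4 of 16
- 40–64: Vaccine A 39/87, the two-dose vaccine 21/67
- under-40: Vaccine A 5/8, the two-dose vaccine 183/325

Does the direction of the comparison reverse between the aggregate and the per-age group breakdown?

Yes

65-plus: Vaccine A 73/225 = 32.4%, the two-dose vaccine 4/16 = 25.0% → Vaccine A
40–64: Vaccine A 39/87 = 44.8%, the two-dose vaccine 21/67 = 31.3% → Vaccine A
Under-40: Vaccine A 5/8 = 62.5%, the two-dose vaccine 183/325 = 56.3% → Vaccine A
Overall: Vaccine A 117/320 = 36.6%, the two-dose vaccine 208/408 = 51.0% → the two-dose vaccine
Vaccine A wins each age group but the two-dose vaccine wins overall — the comparison reverses. Vaccine A's recipients skew toward 65-plus, which has a lower base rate.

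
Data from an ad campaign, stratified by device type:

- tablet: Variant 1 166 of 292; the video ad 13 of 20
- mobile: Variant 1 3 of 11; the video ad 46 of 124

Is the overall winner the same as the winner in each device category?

Tablet: Variant 1 166/292 = 56.8%, the video ad 13/20 = 65.0% → the video ad
Mobile: Variant 1 3/11 = 27.3%, the video ad 46/124 = 37.1% → the video ad
Overall: Variant 1 169/303 = 55.8%, the video ad 59/144 = 41.0% → Variant 1
The video ad wins each device group but Variant 1 wins overall — the comparison reverses. The video ad's impressions skew toward mobile, which has a lower base rate.

No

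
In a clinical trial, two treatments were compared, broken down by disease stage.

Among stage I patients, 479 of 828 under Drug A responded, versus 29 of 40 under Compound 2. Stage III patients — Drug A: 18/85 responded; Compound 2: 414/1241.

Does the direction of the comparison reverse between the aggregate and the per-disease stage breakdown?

Yes

Stage I: Drug A 479/828 = 57.9%, Compound 2 29/40 = 72.5% → Compound 2
Stage III: Drug A 18/85 = 21.2%, Compound 2 414/1241 = 33.4% → Compound 2
Overall: Drug A 497/913 = 54.4%, Compound 2 443/1281 = 34.6% → Drug A
Compound 2 wins each disease group but Drug A wins overall — the comparison reverses. Compound 2's patients skew toward stage III, which has a lower base rate.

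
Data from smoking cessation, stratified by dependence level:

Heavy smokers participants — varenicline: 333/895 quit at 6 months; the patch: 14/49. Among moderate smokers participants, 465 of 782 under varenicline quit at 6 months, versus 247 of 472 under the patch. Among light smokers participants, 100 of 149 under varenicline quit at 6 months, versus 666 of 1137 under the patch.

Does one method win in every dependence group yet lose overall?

Yes

Heavy smokers: varenicline 333/895 = 37.2%, the patch 14/49 = 28.6% → varenicline
Moderate smokers: varenicline 465/782 = 59.5%, the patch 247/472 = 52.3% → varenicline
Light smokers: varenicline 100/149 = 67.1%, the patch 666/1137 = 58.6% → varenicline
Overall: varenicline 898/1826 = 49.2%, the patch 927/1658 = 55.9% → the patch
Varenicline wins each dependence group but the patch wins overall — the comparison reverses. Varenicline's participants skew toward heavy smokers, which has a lower base rate.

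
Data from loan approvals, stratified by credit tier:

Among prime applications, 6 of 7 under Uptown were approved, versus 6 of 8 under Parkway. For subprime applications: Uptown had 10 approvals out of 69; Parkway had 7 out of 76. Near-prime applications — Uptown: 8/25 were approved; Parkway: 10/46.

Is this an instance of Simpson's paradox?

Prime: Uptown 6/7 = 85.7%, Parkway 6/8 = 75.0% → Uptown
Subprime: Uptown 10/69 = 14.5%, Parkway 7/76 = 9.2% → Uptown
Near-prime: Uptown 8/25 = 32.0%, Parkway 10/46 = 21.7% → Uptown
Overall: Uptown 24/101 = 23.8%, Parkway 23/130 = 17.7% → Uptown
Uptown wins overall and in every credit group — no reversal.

No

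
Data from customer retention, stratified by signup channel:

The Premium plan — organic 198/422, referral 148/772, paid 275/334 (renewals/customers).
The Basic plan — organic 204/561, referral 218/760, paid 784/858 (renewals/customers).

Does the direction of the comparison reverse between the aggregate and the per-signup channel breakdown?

Organic: the Premium plan 198/422 = 46.9%, the Basic plan 204/561 = 36.4% → the Premium plan
Referral: the Premium plan 148/772 = 19.2%, the Basic plan 218/760 = 28.7% → the Basic plan
Paid: the Premium plan 275/334 = 82.3%, the Basic plan 784/858 = 91.4% → the Basic plan
Overall: the Premium plan 621/1528 = 40.6%, the Basic plan 1206/2179 = 55.3% → the Basic plan
Neither sweeps: the Premium plan wins 1 of 3 groups, the Basic plan wins 2. The Basic plan wins overall but not every group — no Simpson reversal.

No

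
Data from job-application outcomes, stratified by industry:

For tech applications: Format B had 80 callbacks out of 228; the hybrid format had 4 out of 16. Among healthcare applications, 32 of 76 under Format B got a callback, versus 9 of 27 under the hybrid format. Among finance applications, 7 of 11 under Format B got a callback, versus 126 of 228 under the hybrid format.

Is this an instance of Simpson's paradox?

Tech: Format B 80/228 = 35.1%, the hybrid format 4/16 = 25.0% → Format B
Healthcare: Format B 32/76 = 42.1%, the hybrid format 9/27 = 33.3% → Format B
Finance: Format B 7/11 = 63.6%, the hybrid format 126/228 = 55.3% → Format B
Overall: Format B 119/315 = 37.8%, the hybrid format 139/271 = 51.3% → the hybrid format
Format B wins each industry group but the hybrid format wins overall — the comparison reverses. Format B's applications skew toward tech, which has a lower base rate.

Yes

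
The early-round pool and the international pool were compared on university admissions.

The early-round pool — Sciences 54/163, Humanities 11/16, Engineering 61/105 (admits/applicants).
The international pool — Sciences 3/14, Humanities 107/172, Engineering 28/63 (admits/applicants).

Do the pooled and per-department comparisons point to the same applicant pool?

Sciences: the early-round pool 54/163 = 33.1%, the international pool 3/14 = 21.4% → the early-round pool
Humanities: the early-round pool 11/16 = 68.8%, the international pool 107/172 = 62.2% → the early-round pool
Engineering: the early-round pool 61/105 = 58.1%, the international pool 28/63 = 44.4% → the early-round pool
Overall: the early-round pool 126/284 = 44.4%, the international pool 138/249 = 55.4% → the international pool
The early-round pool wins each department group but the international pool wins overall — the comparison reverses. The early-round pool's applicants skew toward Sciences, which has a lower base rate.

No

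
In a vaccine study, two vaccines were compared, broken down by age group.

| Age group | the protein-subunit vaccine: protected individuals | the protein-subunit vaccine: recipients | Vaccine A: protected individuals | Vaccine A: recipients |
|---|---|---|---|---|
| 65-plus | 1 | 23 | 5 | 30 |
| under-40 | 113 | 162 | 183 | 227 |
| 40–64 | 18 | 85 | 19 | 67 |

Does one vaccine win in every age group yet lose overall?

No

65-plus: the protein-subunit vaccine 1/23 = 4.3%, Vaccine A 5/30 = 16.7% → Vaccine A
Under-40: the protein-subunit vaccine 113/162 = 69.8%, Vaccine A 183/227 = 80.6% → Vaccine A
40–64: the protein-subunit vaccine 18/85 = 21.2%, Vaccine A 19/67 = 28.4% → Vaccine A
Overall: the protein-subunit vaccine 132/270 = 48.9%, Vaccine A 207/324 = 63.9% → Vaccine A
Vaccine A wins overall and in every age group — no reversal.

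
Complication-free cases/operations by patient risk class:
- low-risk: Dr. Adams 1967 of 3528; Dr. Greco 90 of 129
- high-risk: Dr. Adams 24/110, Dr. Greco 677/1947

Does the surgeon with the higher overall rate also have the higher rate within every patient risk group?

No

Low-risk: Dr. Adams 1967/3528 = 55.8%, Dr. Greco 90/129 = 69.8% → Dr. Greco
High-risk: Dr. Adams 24/110 = 21.8%, Dr. Greco 677/1947 = 34.8% → Dr. Greco
Overall: Dr. Adams 1991/3638 = 54.7%, Dr. Greco 767/2076 = 36.9% → Dr. Adams
Dr. Greco wins each patient risk group but Dr. Adams wins overall — the comparison reverses. Dr. Greco's operations skew toward high-risk, which has a lower base rate.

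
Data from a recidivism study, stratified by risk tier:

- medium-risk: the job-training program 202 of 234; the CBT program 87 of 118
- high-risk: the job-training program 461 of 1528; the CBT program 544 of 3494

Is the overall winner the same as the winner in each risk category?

Yes

Medium-risk: the job-training program 202/234 = 86.3%, the CBT program 87/118 = 73.7% → the job-training program
High-risk: the job-training program 461/1528 = 30.2%, the CBT program 544/3494 = 15.6% → the job-training program
Overall: the job-training program 663/1762 = 37.6%, the CBT program 631/3612 = 17.5% → the job-training program
The job-training program wins overall and in every risk group — no reversal.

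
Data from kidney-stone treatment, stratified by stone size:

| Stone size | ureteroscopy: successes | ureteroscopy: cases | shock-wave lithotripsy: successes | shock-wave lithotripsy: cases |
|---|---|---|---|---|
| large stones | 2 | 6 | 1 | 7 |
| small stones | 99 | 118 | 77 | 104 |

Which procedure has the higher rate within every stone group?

Large stones: ureteroscopy 2/6 = 33.3%, shock-wave lithotripsy 1/7 = 14.3% → ureteroscopy
Small stones: ureteroscopy 99/118 = 83.9%, shock-wave lithotripsy 77/104 = 74.0% → ureteroscopy
Ureteroscopy has the higher rate in both groups.

ureteroscopy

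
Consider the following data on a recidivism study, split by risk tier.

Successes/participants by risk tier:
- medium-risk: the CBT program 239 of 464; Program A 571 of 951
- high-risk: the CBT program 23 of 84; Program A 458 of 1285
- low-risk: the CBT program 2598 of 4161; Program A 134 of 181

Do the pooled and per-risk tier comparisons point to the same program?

Medium-risk: the CBT program 239/464 = 51.5%, Program A 571/951 = 60.0% → Program A
High-risk: the CBT program 23/84 = 27.4%, Program A 458/1285 = 35.6% → Program A
Low-risk: the CBT program 2598/4161 = 62.4%, Program A 134/181 = 74.0% → Program A
Overall: the CBT program 2860/4709 = 60.7%, Program A 1163/2417 = 48.1% → the CBT program
Program A wins each risk group but the CBT program wins overall — the comparison reverses. Program A's participants skew toward high-risk, which has a lower base rate.

No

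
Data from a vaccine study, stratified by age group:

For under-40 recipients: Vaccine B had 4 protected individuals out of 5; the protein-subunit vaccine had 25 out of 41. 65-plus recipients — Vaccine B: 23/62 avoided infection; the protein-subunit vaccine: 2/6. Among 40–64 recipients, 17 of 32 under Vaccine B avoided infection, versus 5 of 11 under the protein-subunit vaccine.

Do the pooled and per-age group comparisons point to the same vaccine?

No

Under-40: Vaccine B 4/5 = 80.0%, the protein-subunit vaccine 25/41 = 61.0% → Vaccine B
65-plus: Vaccine B 23/62 = 37.1%, the protein-subunit vaccine 2/6 = 33.3% → Vaccine B
40–64: Vaccine B 17/32 = 53.1%, the protein-subunit vaccine 5/11 = 45.5% → Vaccine B
Overall: Vaccine B 44/99 = 44.4%, the protein-subunit vaccine 32/58 = 55.2% → the protein-subunit vaccine
Vaccine B wins each age group but the protein-subunit vaccine wins overall — the comparison reverses. Vaccine B's recipients skew toward 65-plus, which has a lower base rate.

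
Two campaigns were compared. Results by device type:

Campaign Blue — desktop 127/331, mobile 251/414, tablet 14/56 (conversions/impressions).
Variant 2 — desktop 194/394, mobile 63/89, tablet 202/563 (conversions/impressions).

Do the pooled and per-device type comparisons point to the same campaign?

Desktop: Campaign Blue 127/331 = 38.4%, Variant 2 194/394 = 49.2% → Variant 2
Mobile: Campaign Blue 251/414 = 60.6%, Variant 2 63/89 = 70.8% → Variant 2
Tablet: Campaign Blue 14/56 = 25.0%, Variant 2 202/563 = 35.9% → Variant 2
Overall: Campaign Blue 392/801 = 48.9%, Variant 2 459/1046 = 43.9% → Campaign Blue
Variant 2 wins each device group but Campaign Blue wins overall — the comparison reverses. Variant 2's impressions skew toward tablet, which has a lower base rate.

No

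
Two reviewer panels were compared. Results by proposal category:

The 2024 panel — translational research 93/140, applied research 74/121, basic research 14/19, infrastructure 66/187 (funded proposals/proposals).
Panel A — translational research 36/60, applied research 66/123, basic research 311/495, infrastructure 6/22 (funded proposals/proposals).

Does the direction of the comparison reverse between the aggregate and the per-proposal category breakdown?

Yes

Translational research: the 2024 panel 93/140 = 66.4%, Panel A 36/60 = 60.0% → the 2024 panel
Applied research: the 2024 panel 74/121 = 61.2%, Panel A 66/123 = 53.7% → the 2024 panel
Basic research: the 2024 panel 14/19 = 73.7%, Panel A 311/495 = 62.8% → the 2024 panel
Infrastructure: the 2024 panel 66/187 = 35.3%, Panel A 6/22 = 27.3% → the 2024 panel
Overall: the 2024 panel 247/467 = 52.9%, Panel A 419/700 = 59.9% → Panel A
The 2024 panel wins each proposal group but Panel A wins overall — the comparison reverses. The 2024 panel's proposals skew toward infrastructure, which has a lower base rate.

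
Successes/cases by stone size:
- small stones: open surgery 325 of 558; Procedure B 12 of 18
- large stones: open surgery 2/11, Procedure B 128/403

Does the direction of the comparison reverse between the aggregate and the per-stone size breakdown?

Yes

Small stones: open surgery 325/558 = 58.2%, Procedure B 12/18 = 66.7% → Procedure B
Large stones: open surgery 2/11 = 18.2%, Procedure B 128/403 = 31.8% → Procedure B
Overall: open surgery 327/569 = 57.5%, Procedure B 140/421 = 33.3% → open surgery
Procedure B wins each stone group but open surgery wins overall — the comparison reverses. Procedure B's cases skew toward large stones, which has a lower base rate.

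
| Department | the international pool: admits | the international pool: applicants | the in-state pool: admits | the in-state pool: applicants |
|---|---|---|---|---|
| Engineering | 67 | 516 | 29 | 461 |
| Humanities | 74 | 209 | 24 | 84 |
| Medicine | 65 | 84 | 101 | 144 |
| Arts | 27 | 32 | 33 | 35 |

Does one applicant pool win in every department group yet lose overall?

Engineering: the international pool 67/516 = 13.0%, the in-state pool 29/461 = 6.3% → the international pool
Humanities: the international pool 74/209 = 35.4%, the in-state pool 24/84 = 28.6% → the international pool
Medicine: the international pool 65/84 = 77.4%, the in-state pool 101/144 = 70.1% → the international pool
Arts: the international pool 27/32 = 84.4%, the in-state pool 33/35 = 94.3% → the in-state pool
Overall: the international pool 233/841 = 27.7%, the in-state pool 187/724 = 25.8% → the international pool
Neither sweeps: the international pool wins 3 of 4 groups, the in-state pool wins 1. The international pool wins overall but not every group — no Simpson reversal.

No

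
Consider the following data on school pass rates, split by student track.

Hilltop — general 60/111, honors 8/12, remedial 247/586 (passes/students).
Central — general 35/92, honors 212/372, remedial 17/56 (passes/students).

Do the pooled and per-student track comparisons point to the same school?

General: Hilltop 60/111 = 54.1%, Central 35/92 = 38.0% → Hilltop
Honors: Hilltop 8/12 = 66.7%, Central 212/372 = 57.0% → Hilltop
Remedial: Hilltop 247/586 = 42.2%, Central 17/56 = 30.4% → Hilltop
Overall: Hilltop 315/709 = 44.4%, Central 264/520 = 50.8% → Central
Hilltop wins each student group but Central wins overall — the comparison reverses. Hilltop's students skew toward remedial, which has a lower base rate.

No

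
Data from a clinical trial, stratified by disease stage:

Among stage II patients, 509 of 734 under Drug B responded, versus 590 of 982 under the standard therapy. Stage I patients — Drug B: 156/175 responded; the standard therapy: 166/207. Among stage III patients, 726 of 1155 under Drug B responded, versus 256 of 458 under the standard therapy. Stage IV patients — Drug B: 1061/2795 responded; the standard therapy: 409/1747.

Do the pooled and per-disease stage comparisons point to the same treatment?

Stage II: Drug B 509/734 = 69.3%, the standard therapy 590/982 = 60.1% → Drug B
Stage I: Drug B 156/175 = 89.1%, the standard therapy 166/207 = 80.2% → Drug B
Stage III: Drug B 726/1155 = 62.9%, the standard therapy 256/458 = 55.9% → Drug B
Stage IV: Drug B 1061/2795 = 38.0%, the standard therapy 409/1747 = 23.4% → Drug B
Overall: Drug B 2452/4859 = 50.5%, the standard therapy 1421/3394 = 41.9% → Drug B
Drug B wins overall and in every disease group — no reversal.

Yes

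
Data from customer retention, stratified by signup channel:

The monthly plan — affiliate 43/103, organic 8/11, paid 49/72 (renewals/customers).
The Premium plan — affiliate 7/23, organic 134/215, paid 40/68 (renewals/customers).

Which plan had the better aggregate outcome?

the Premium plan

Affiliate: the monthly plan 43/103 = 41.7%, the Premium plan 7/23 = 30.4% → the monthly plan
Organic: the monthly plan 8/11 = 72.7%, the Premium plan 134/215 = 62.3% → the monthly plan
Paid: the monthly plan 49/72 = 68.1%, the Premium plan 40/68 = 58.8% → the monthly plan
Overall: the monthly plan 100/186 = 53.8%, the Premium plan 181/306 = 59.2% → the Premium plan
(The monthly plan wins every signup group but the Premium plan wins overall — the monthly plan's customers skew toward the low-rate affiliate group.)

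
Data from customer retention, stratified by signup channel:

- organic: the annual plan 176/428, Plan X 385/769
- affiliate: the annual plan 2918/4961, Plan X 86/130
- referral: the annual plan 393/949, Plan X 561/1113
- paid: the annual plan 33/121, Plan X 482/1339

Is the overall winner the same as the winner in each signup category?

No

Organic: the annual plan 176/428 = 41.1%, Plan X 385/769 = 50.1% → Plan X
Affiliate: the annual plan 2918/4961 = 58.8%, Plan X 86/130 = 66.2% → Plan X
Referral: the annual plan 393/949 = 41.4%, Plan X 561/1113 = 50.4% → Plan X
Paid: the annual plan 33/121 = 27.3%, Plan X 482/1339 = 36.0% → Plan X
Overall: the annual plan 3520/6459 = 54.5%, Plan X 1514/3351 = 45.2% → the annual plan
Plan X wins each signup group but the annual plan wins overall — the comparison reverses. Plan X's customers skew toward paid, which has a lower base rate.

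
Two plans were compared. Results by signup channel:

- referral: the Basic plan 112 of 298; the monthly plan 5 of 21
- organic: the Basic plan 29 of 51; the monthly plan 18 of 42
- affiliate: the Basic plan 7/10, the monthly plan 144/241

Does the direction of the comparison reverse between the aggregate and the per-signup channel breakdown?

Yes

Referral: the Basic plan 112/298 = 37.6%, the monthly plan 5/21 = 23.8% → the Basic plan
Organic: the Basic plan 29/51 = 56.9%, the monthly plan 18/42 = 42.9% → the Basic plan
Affiliate: the Basic plan 7/10 = 70.0%, the monthly plan 144/241 = 59.8% → the Basic plan
Overall: the Basic plan 148/359 = 41.2%, the monthly plan 167/304 = 54.9% → the monthly plan
The Basic plan wins each signup group but the monthly plan wins overall — the comparison reverses. The Basic plan's customers skew toward referral, which has a lower base rate.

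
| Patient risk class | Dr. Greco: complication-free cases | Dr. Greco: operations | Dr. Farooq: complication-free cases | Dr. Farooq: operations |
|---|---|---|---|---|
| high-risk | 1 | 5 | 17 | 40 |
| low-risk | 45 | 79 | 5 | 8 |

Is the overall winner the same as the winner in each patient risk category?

High-risk: Dr. Greco 1/5 = 20.0%, Dr. Farooq 17/40 = 42.5% → Dr. Farooq
Low-risk: Dr. Greco 45/79 = 57.0%, Dr. Farooq 5/8 = 62.5% → Dr. Farooq
Overall: Dr. Greco 46/84 = 54.8%, Dr. Farooq 22/48 = 45.8% → Dr. Greco
Dr. Farooq wins each patient risk group but Dr. Greco wins overall — the comparison reverses. Dr. Farooq's operations skew toward high-risk, which has a lower base rate.

No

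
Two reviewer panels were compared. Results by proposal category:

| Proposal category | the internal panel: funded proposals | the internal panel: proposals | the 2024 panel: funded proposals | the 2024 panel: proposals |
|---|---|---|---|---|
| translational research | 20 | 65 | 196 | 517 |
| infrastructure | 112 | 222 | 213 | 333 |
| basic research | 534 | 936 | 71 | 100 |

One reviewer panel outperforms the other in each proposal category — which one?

Translational research: the internal panel 20/65 = 30.8%, the 2024 panel 196/517 = 37.9% → the 2024 panel
Infrastructure: the internal panel 112/222 = 50.5%, the 2024 panel 213/333 = 64.0% → the 2024 panel
Basic research: the internal panel 534/936 = 57.1%, the 2024 panel 71/100 = 71.0% → the 2024 panel
The 2024 panel has the higher rate in all 3 groups.

the 2024 panel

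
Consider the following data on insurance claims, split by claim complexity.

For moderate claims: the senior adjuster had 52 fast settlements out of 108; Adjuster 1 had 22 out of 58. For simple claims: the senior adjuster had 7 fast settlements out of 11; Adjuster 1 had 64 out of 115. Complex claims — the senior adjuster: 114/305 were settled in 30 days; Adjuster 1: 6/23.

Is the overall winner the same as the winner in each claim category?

Moderate: the senior adjuster 52/108 = 48.1%, Adjuster 1 22/58 = 37.9% → the senior adjuster
Simple: the senior adjuster 7/11 = 63.6%, Adjuster 1 64/115 = 55.7% → the senior adjuster
Complex: the senior adjuster 114/305 = 37.4%, Adjuster 1 6/23 = 26.1% → the senior adjuster
Overall: the senior adjuster 173/424 = 40.8%, Adjuster 1 92/196 = 46.9% → Adjuster 1
The senior adjuster wins each claim group but Adjuster 1 wins overall — the comparison reverses. The senior adjuster's claims skew toward complex, which has a lower base rate.

No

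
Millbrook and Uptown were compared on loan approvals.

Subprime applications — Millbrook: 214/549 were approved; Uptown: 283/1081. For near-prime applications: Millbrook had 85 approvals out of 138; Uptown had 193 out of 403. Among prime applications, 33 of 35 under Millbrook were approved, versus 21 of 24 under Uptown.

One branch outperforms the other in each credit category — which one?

Subprime: Millbrook 214/549 = 39.0%, Uptown 283/1081 = 26.2% → Millbrook
Near-prime: Millbrook 85/138 = 61.6%, Uptown 193/403 = 47.9% → Millbrook
Prime: Millbrook 33/35 = 94.3%, Uptown 21/24 = 87.5% → Millbrook
Millbrook has the higher rate in all 3 groups.

Millbrook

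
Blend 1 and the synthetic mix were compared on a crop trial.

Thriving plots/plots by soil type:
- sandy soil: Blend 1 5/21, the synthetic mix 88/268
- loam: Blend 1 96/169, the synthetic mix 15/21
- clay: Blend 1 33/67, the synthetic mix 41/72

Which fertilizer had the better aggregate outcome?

Sandy soil: Blend 1 5/21 = 23.8%, the synthetic mix 88/268 = 32.8% → the synthetic mix
Loam: Blend 1 96/169 = 56.8%, the synthetic mix 15/21 = 71.4% → the synthetic mix
Clay: Blend 1 33/67 = 49.3%, the synthetic mix 41/72 = 56.9% → the synthetic mix
Overall: Blend 1 134/257 = 52.1%, the synthetic mix 144/361 = 39.9% → Blend 1
(The synthetic mix wins every soil group but Blend 1 wins overall — the synthetic mix's plots skew toward the low-rate sandy soil group.)

Blend 1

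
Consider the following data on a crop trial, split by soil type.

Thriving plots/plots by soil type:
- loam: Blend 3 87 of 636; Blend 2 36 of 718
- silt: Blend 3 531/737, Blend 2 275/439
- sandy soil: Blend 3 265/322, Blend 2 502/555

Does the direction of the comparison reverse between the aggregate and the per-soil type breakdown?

No

Loam: Blend 3 87/636 = 13.7%, Blend 2 36/718 = 5.0% → Blend 3
Silt: Blend 3 531/737 = 72.0%, Blend 2 275/439 = 62.6% → Blend 3
Sandy soil: Blend 3 265/322 = 82.3%, Blend 2 502/555 = 90.5% → Blend 2
Overall: Blend 3 883/1695 = 52.1%, Blend 2 813/1712 = 47.5% → Blend 3
Neither sweeps: Blend 3 wins 2 of 3 groups, Blend 2 wins 1. Blend 3 wins overall but not every group — no Simpson reversal.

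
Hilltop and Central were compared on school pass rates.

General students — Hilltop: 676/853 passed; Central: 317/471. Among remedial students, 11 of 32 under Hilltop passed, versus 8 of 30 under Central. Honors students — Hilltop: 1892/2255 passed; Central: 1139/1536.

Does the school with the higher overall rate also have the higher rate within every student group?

Yes

General: Hilltop 676/853 = 79.2%, Central 317/471 = 67.3% → Hilltop
Remedial: Hilltop 11/32 = 34.4%, Central 8/30 = 26.7% → Hilltop
Honors: Hilltop 1892/2255 = 83.9%, Central 1139/1536 = 74.2% → Hilltop
Overall: Hilltop 2579/3140 = 82.1%, Central 1464/2037 = 71.9% → Hilltop
Hilltop wins overall and in every student group — no reversal.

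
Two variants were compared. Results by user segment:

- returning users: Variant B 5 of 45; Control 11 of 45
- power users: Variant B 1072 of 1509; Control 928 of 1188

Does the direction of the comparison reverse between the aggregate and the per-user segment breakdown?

Returning users: Variant B 5/45 = 11.1%, Control 11/45 = 24.4% → Control
Power users: Variant B 1072/1509 = 71.0%, Control 928/1188 = 78.1% → Control
Overall: Variant B 1077/1554 = 69.3%, Control 939/1233 = 76.2% → Control
Control wins overall and in every user group — no reversal.

No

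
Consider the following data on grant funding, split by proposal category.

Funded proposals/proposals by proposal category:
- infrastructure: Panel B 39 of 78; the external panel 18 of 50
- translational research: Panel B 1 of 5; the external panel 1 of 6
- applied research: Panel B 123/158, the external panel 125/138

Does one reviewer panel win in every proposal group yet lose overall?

Infrastructure: Panel B 39/78 = 50.0%, the external panel 18/50 = 36.0% → Panel B
Translational research: Panel B 1/5 = 20.0%, the external panel 1/6 = 16.7% → Panel B
Applied research: Panel B 123/158 = 77.8%, the external panel 125/138 = 90.6% → the external panel
Overall: Panel B 163/241 = 67.6%, the external panel 144/194 = 74.2% → the external panel
Neither sweeps: Panel B wins 2 of 3 groups, the external panel wins 1. The external panel wins overall but not every group — no Simpson reversal.

No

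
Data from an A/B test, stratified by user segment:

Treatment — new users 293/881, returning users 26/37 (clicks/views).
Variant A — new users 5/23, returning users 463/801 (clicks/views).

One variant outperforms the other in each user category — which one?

New users: Treatment 293/881 = 33.3%, Variant A 5/23 = 21.7% → Treatment
Returning users: Treatment 26/37 = 70.3%, Variant A 463/801 = 57.8% → Treatment
Treatment has the higher rate in both groups.

Treatment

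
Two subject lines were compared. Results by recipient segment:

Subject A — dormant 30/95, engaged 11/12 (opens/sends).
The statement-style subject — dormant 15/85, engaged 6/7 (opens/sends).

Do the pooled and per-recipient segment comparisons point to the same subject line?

Dormant: Subject A 30/95 = 31.6%, the statement-style subject 15/85 = 17.6% → Subject A
Engaged: Subject A 11/12 = 91.7%, the statement-style subject 6/7 = 85.7% → Subject A
Overall: Subject A 41/107 = 38.3%, the statement-style subject 21/92 = 22.8% → Subject A
Subject A wins overall and in every recipient group — no reversal.

Yes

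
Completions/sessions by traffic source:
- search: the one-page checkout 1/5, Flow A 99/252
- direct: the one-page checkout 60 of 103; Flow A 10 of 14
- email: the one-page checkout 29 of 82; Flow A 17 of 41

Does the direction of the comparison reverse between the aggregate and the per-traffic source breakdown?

Search: the one-page checkout 1/5 = 20.0%, Flow A 99/252 = 39.3% → Flow A
Direct: the one-page checkout 60/103 = 58.3%, Flow A 10/14 = 71.4% → Flow A
Email: the one-page checkout 29/82 = 35.4%, Flow A 17/41 = 41.5% → Flow A
Overall: the one-page checkout 90/190 = 47.4%, Flow A 126/307 = 41.0% → the one-page checkout
Flow A wins each traffic group but the one-page checkout wins overall — the comparison reverses. Flow A's sessions skew toward search, which has a lower base rate.

Yes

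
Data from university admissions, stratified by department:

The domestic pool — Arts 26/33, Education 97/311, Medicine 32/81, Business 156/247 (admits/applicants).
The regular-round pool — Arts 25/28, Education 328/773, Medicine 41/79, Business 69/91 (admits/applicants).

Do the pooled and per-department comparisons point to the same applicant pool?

Arts: the domestic pool 26/33 = 78.8%, the regular-round pool 25/28 = 89.3% → the regular-round pool
Education: the domestic pool 97/311 = 31.2%, the regular-round pool 328/773 = 42.4% → the regular-round pool
Medicine: the domestic pool 32/81 = 39.5%, the regular-round pool 41/79 = 51.9% → the regular-round pool
Business: the domestic pool 156/247 = 63.2%, the regular-round pool 69/91 = 75.8% → the regular-round pool
Overall: the domestic pool 311/672 = 46.3%, the regular-round pool 463/971 = 47.7% → the regular-round pool
The regular-round pool wins overall and in every department group — no reversal.

Yes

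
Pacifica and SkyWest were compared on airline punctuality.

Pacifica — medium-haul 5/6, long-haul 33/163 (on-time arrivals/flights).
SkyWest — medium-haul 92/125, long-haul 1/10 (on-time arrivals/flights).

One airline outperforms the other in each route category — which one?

Medium-haul: Pacifica 5/6 = 83.3%, SkyWest 92/125 = 73.6% → Pacifica
Long-haul: Pacifica 33/163 = 20.2%, SkyWest 1/10 = 10.0% → Pacifica
Pacifica has the higher rate in both groups.

Pacifica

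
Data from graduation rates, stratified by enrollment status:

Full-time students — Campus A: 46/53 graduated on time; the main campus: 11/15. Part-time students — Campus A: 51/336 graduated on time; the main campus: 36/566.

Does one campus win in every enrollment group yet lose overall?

No

Full-time: Campus A 46/53 = 86.8%, the main campus 11/15 = 73.3% → Campus A
Part-time: Campus A 51/336 = 15.2%, the main campus 36/566 = 6.4% → Campus A
Overall: Campus A 97/389 = 24.9%, the main campus 47/581 = 8.1% → Campus A
Campus A wins overall and in every enrollment group — no reversal.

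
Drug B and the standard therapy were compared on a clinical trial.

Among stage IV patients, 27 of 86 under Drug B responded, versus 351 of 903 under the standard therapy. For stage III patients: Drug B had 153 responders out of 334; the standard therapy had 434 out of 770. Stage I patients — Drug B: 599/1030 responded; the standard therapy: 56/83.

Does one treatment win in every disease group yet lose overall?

Yes

Stage IV: Drug B 27/86 = 31.4%, the standard therapy 351/903 = 38.9% → the standard therapy
Stage III: Drug B 153/334 = 45.8%, the standard therapy 434/770 = 56.4% → the standard therapy
Stage I: Drug B 599/1030 = 58.2%, the standard therapy 56/83 = 67.5% → the standard therapy
Overall: Drug B 779/1450 = 53.7%, the standard therapy 841/1756 = 47.9% → Drug B
The standard therapy wins each disease group but Drug B wins overall — the comparison reverses. The standard therapy's patients skew toward stage IV, which has a lower base rate.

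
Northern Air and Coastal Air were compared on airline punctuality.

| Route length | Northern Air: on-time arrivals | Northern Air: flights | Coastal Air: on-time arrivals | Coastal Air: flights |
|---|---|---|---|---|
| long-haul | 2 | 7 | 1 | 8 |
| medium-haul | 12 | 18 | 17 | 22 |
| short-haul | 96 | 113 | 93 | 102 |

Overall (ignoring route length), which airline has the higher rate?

Coastal Air

Long-haul: Northern Air 2/7 = 28.6%, Coastal Air 1/8 = 12.5% → Northern Air
Medium-haul: Northern Air 12/18 = 66.7%, Coastal Air 17/22 = 77.3% → Coastal Air
Short-haul: Northern Air 96/113 = 85.0%, Coastal Air 93/102 = 91.2% → Coastal Air
Overall: Northern Air 110/138 = 79.7%, Coastal Air 111/132 = 84.1% → Coastal Air
(Neither sweeps every route group, but Coastal Air has the higher pooled rate.)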